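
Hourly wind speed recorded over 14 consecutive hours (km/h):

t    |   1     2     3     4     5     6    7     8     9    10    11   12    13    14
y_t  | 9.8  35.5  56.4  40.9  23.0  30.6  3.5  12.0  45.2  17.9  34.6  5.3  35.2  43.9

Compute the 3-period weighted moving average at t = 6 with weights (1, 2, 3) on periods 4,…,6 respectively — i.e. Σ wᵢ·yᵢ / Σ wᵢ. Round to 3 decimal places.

Weighted sum: 1·40.9 + 2·23.0 + 3·30.6 = 40.9 + 46.0 + 91.8 = 178.7
Weight total: 1 + 2 + 3 = 6
WMA = 178.7 / 6 = 29.783

29.783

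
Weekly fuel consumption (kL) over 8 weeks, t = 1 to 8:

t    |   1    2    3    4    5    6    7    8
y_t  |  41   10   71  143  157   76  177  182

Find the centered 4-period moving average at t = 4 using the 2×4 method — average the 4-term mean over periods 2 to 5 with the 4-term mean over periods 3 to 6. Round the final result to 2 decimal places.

103.50

Sum over 2–5: 10 + 71 + 143 + 157 = 381
Sum over 3–6: 71 + 143 + 157 + 76 = 447
CMA at t=4 = (381 + 447) / (2·4) = 828 / 8 = 103.50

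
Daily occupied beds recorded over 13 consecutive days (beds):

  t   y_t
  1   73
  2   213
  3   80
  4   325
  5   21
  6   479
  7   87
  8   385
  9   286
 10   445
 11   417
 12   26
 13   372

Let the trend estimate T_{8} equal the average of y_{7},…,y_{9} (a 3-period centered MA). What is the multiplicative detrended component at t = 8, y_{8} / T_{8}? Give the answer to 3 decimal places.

1.524

Trend T_8 = (87 + 385 + 286) / 3 = 758/3 = 252.66667
Ratio to trend: 385 / 252.66667 = 1.524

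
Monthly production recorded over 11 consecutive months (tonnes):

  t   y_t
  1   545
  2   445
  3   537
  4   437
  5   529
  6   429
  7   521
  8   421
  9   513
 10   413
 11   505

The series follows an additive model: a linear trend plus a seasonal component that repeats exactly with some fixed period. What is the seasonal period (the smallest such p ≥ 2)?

2

First differences y_{t+1} − y_t: -100, 92, -100, 92, -100, 92, …
The difference pattern repeats every 2 terms and not for any smaller step, so p = 2.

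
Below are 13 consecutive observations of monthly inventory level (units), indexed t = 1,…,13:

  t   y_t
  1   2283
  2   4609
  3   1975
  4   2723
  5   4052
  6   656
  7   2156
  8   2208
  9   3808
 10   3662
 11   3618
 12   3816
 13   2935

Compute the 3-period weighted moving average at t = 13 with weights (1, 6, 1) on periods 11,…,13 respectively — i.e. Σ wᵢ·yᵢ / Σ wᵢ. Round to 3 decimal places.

3681.125

Weighted sum: 1·3618 + 6·3816 + 1·2935 = 3618 + 22896 + 2935 = 29449
Weight total: 1 + 6 + 1 = 8
WMA = 29449 / 8 = 3681.125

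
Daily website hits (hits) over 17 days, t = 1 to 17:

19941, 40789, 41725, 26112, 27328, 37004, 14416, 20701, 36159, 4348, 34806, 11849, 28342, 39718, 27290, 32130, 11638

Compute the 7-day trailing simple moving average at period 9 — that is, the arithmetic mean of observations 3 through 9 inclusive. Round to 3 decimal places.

29063.571

Sum of periods 3–9: 41725 + 26112 + 27328 + 37004 + 14416 + 20701 + 36159 = 203445
Divide by 7: 203445 / 7 = 29063.571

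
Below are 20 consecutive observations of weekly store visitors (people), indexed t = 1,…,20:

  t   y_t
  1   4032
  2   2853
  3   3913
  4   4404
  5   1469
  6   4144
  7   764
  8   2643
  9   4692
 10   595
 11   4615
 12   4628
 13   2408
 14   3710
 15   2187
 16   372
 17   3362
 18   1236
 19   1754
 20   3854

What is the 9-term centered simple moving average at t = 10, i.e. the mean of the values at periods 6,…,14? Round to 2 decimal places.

Sum of periods 6–14: 4144 + 764 + 2643 + 4692 + 595 + 4615 + 4628 + 2408 + 3710 = 28199
Divide by 9: 28199 / 9 = 3133.22

3133.22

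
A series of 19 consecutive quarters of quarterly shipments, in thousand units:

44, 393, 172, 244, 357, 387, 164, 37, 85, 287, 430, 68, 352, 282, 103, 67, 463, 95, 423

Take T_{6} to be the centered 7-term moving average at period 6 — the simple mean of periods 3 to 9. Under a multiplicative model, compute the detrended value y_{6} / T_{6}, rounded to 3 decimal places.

1.873

Trend T_6 = (172 + 244 + 357 + 387 + 164 + 37 + 85) / 7 = 1446/7 = 206.57143
Ratio to trend: 387 / 206.57143 = 1.873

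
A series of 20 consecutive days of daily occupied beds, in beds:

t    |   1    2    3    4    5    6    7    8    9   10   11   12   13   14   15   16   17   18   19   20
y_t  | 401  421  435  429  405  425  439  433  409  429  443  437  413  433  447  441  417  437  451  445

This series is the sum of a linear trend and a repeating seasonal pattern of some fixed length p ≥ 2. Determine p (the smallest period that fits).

4

First differences y_{t+1} − y_t: 20, 14, -6, -24, 20, 14, -6, -24, 20, 14, …
The difference pattern repeats every 4 terms and not for any smaller step, so p = 4.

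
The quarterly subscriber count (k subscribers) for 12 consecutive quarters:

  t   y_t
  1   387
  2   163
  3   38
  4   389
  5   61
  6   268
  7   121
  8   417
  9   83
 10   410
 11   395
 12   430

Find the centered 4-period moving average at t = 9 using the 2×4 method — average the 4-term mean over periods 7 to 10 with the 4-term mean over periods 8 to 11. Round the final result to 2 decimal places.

292.00

Sum over 7–10: 121 + 417 + 83 + 410 = 1031
Sum over 8–11: 417 + 83 + 410 + 395 = 1305
CMA at t=9 = (1031 + 1305) / (2·4) = 2336 / 8 = 292.00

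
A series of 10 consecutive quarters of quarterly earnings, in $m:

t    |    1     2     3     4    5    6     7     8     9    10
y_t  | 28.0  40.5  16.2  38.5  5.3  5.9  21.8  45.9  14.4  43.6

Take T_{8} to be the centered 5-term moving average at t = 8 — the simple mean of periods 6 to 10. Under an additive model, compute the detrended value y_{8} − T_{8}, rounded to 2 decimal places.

Trend T_8 = (5.9 + 21.8 + 45.9 + 14.4 + 43.6) / 5 = 131.6/5 = 26.3200
Detrended value: 45.9 − 26.3200 = 19.58

19.58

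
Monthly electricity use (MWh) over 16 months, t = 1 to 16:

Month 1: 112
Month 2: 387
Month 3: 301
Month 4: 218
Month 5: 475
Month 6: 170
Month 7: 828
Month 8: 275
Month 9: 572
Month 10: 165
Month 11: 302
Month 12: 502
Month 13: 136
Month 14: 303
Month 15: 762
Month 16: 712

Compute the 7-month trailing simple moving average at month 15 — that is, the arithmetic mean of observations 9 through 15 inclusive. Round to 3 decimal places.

Sum of periods 9–15: 572 + 165 + 302 + 502 + 136 + 303 + 762 = 2742
Divide by 7: 2742 / 7 = 391.714

391.714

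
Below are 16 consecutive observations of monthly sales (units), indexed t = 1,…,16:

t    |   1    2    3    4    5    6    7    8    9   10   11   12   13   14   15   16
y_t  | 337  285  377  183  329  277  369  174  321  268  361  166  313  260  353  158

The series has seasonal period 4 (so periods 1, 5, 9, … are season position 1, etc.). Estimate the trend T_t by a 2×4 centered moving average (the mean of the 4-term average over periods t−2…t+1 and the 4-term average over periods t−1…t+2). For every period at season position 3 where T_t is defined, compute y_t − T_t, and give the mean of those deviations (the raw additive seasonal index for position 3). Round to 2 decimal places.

82.75

Season position 3 occurs at t = 3, 7, 11 (where T_t is defined).
t=3: T_3 = 294.5000; y_3 − T_3 = 377 − 294.5000 = 82.5000
t=7: T_7 = 286.2500; y_7 − T_7 = 369 − 286.2500 = 82.7500
t=11: T_11 = 278.0000; y_11 − T_11 = 361 − 278.0000 = 83.0000
Mean deviation: (82.5000 + 82.7500 + 83.0000) / 3 = 82.75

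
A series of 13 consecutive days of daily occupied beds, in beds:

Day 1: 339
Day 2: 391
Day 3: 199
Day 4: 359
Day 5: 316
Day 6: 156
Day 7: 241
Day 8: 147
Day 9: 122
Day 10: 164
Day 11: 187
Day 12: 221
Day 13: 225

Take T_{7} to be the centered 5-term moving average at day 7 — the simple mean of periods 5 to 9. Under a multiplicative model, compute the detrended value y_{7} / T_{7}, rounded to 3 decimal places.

Trend T_7 = (316 + 156 + 241 + 147 + 122) / 5 = 982/5 = 196.40000
Ratio to trend: 241 / 196.40000 = 1.227

1.227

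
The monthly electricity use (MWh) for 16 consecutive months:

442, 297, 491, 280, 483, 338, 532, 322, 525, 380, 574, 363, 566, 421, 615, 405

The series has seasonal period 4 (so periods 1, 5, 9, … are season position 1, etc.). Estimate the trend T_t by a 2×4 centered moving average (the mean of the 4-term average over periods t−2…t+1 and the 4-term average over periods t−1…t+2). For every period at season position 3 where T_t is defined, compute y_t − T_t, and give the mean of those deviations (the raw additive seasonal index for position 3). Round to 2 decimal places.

Season position 3 occurs at t = 3, 7, 11 (where T_t is defined).
t=3: T_3 = 382.6250; y_3 − T_3 = 491 − 382.6250 = 108.3750
t=7: T_7 = 424.0000; y_7 − T_7 = 532 − 424.0000 = 108.0000
t=11: T_11 = 465.6250; y_11 − T_11 = 574 − 465.6250 = 108.3750
Mean deviation: (108.3750 + 108.0000 + 108.3750) / 3 = 108.25

108.25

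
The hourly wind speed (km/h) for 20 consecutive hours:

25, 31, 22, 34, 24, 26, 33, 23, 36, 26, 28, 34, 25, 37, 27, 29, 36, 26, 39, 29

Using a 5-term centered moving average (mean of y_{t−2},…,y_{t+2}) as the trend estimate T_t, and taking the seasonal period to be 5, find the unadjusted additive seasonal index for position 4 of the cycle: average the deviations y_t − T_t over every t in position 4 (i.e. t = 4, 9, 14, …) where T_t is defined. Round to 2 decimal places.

6.67

Season position 4 occurs at t = 4, 9, 14 (where T_t is defined).
t=4: T_4 = 27.4000; y_4 − T_4 = 34 − 27.4000 = 6.6000
t=9: T_9 = 29.2000; y_9 − T_9 = 36 − 29.2000 = 6.8000
t=14: T_14 = 30.4000; y_14 − T_14 = 37 − 30.4000 = 6.6000
Mean deviation: (6.6000 + 6.8000 + 6.6000) / 3 = 6.67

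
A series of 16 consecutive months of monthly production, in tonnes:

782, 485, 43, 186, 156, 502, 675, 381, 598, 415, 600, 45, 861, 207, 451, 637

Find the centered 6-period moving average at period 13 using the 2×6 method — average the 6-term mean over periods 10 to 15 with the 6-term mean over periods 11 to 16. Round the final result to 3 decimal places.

Sum over 10–15: 415 + 600 + 45 + 861 + 207 + 451 = 2579
Sum over 11–16: 600 + 45 + 861 + 207 + 451 + 637 = 2801
CMA at t=13 = (2579 + 2801) / (2·6) = 5380 / 12 = 448.333

448.333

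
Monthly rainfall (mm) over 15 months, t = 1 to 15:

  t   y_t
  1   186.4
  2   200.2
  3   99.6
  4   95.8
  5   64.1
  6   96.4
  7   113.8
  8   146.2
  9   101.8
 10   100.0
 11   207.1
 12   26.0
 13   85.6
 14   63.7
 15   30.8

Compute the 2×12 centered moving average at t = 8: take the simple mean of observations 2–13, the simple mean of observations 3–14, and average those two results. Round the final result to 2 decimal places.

Sum over 2–13: 200.2 + 99.6 + 95.8 + 64.1 + 96.4 + 113.8 + 146.2 + 101.8 + 100.0 + 207.1 + 26.0 + 85.6 = 1336.6
Sum over 3–14: 99.6 + 95.8 + 64.1 + 96.4 + 113.8 + 146.2 + 101.8 + 100.0 + 207.1 + 26.0 + 85.6 + 63.7 = 1200.1
CMA at t=8 = (1336.6 + 1200.1) / (2·12) = 2536.7 / 24 = 105.70

105.70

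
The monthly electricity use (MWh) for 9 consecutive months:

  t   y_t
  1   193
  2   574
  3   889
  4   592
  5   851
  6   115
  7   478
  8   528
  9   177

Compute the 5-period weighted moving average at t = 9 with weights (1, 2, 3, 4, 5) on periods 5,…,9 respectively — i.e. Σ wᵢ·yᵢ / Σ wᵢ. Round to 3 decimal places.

367.467

Weighted sum: 1·851 + 2·115 + 3·478 + 4·528 + 5·177 = 851 + 230 + 1434 + 2112 + 885 = 5512
Weight total: 1 + 2 + 3 + 4 + 5 = 15
WMA = 5512 / 15 = 367.467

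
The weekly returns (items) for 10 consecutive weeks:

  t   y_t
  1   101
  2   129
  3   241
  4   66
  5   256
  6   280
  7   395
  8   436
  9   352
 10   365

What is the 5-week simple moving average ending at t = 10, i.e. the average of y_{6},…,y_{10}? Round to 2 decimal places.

Sum of periods 6–10: 280 + 395 + 436 + 352 + 365 = 1828
Divide by 5: 1828 / 5 = 365.60

365.60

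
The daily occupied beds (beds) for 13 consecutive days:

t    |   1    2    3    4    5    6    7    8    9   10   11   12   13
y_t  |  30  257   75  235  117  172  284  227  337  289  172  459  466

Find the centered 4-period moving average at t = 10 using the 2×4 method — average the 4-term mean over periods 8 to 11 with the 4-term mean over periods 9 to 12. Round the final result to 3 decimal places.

285.250

Sum over 8–11: 227 + 337 + 289 + 172 = 1025
Sum over 9–12: 337 + 289 + 172 + 459 = 1257
CMA at t=10 = (1025 + 1257) / (2·4) = 2282 / 8 = 285.250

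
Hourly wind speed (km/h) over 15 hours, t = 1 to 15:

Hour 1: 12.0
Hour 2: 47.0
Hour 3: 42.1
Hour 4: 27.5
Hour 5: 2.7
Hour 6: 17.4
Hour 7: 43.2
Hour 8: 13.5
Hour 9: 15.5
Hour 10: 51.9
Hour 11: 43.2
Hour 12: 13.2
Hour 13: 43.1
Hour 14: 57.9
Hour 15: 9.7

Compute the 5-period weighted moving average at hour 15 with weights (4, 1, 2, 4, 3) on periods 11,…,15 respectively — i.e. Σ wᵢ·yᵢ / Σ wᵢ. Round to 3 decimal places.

Weighted sum: 4·43.2 + 1·13.2 + 2·43.1 + 4·57.9 + 3·9.7 = 172.8 + 13.2 + 86.2 + 231.6 + 29.1 = 532.9
Weight total: 4 + 1 + 2 + 4 + 3 = 14
WMA = 532.9 / 14 = 38.064

38.064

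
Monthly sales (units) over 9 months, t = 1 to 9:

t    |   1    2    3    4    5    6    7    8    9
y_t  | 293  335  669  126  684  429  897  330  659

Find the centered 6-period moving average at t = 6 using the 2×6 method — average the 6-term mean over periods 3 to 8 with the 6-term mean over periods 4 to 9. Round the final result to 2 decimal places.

Sum over 3–8: 669 + 126 + 684 + 429 + 897 + 330 = 3135
Sum over 4–9: 126 + 684 + 429 + 897 + 330 + 659 = 3125
CMA at t=6 = (3135 + 3125) / (2·6) = 6260 / 12 = 521.67

521.67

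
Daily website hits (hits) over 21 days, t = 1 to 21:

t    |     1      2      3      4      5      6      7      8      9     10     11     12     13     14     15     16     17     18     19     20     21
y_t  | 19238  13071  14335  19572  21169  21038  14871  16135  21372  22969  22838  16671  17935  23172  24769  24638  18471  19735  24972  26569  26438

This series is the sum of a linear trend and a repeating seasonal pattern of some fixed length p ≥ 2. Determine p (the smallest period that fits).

First differences y_{t+1} − y_t: -6167, 1264, 5237, 1597, -131, -6167, 1264, 5237, 1597, -131, -6167, 1264, …
The difference pattern repeats every 5 terms and not for any smaller step, so p = 5.

5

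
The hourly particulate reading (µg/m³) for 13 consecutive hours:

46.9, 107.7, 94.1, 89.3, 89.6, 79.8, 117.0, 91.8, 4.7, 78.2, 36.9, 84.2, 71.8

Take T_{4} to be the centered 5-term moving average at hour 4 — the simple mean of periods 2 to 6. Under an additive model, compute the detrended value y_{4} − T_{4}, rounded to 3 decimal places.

Trend T_4 = (107.7 + 94.1 + 89.3 + 89.6 + 79.8) / 5 = 460.5/5 = 92.10000
Detrended value: 89.3 − 92.10000 = -2.800

-2.800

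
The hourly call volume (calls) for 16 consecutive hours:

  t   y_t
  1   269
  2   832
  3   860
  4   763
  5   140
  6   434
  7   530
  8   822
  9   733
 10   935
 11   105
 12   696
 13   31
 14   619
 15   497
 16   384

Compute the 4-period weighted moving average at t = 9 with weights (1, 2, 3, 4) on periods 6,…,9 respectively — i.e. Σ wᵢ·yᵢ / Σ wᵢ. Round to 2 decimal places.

689.20

Weighted sum: 1·434 + 2·530 + 3·822 + 4·733 = 434 + 1060 + 2466 + 2932 = 6892
Weight total: 1 + 2 + 3 + 4 = 10
WMA = 6892 / 10 = 689.20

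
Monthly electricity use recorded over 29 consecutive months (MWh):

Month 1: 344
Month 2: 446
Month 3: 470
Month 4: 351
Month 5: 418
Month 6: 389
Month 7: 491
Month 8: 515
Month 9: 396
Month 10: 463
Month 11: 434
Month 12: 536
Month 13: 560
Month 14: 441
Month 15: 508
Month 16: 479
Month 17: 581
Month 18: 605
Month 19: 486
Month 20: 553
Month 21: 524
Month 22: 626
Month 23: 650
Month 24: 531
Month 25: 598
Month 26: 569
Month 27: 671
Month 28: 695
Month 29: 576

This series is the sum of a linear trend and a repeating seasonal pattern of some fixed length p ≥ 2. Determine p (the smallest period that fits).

5

First differences y_{t+1} − y_t: 102, 24, -119, 67, -29, 102, 24, -119, 67, -29, 102, 24, …
The difference pattern repeats every 5 terms and not for any smaller step, so p = 5.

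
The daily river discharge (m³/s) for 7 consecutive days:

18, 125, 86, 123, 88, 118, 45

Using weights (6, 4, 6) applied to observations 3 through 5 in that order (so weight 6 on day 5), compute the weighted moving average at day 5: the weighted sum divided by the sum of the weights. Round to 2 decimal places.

Weighted sum: 6·86 + 4·123 + 6·88 = 516 + 492 + 528 = 1536
Weight total: 6 + 4 + 6 = 16
WMA = 1536 / 16 = 96.00

96.00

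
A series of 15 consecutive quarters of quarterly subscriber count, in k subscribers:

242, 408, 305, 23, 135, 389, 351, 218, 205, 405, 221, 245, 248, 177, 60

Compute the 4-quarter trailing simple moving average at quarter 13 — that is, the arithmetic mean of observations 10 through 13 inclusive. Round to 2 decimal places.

279.75

Sum of periods 10–13: 405 + 221 + 245 + 248 = 1119
Divide by 4: 1119 / 4 = 279.75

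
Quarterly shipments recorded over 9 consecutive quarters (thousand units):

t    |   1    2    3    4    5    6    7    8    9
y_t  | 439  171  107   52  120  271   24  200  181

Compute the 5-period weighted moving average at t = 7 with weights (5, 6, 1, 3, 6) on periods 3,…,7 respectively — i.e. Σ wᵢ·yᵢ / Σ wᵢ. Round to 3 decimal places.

91.619

Weighted sum: 5·107 + 6·52 + 1·120 + 3·271 + 6·24 = 535 + 312 + 120 + 813 + 144 = 1924
Weight total: 5 + 6 + 1 + 3 + 6 = 21
WMA = 1924 / 21 = 91.619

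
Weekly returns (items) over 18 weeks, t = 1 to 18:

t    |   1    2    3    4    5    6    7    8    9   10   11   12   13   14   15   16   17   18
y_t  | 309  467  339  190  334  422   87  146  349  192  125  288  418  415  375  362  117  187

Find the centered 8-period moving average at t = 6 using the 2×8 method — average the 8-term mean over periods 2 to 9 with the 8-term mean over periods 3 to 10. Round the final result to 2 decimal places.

Sum over 2–9: 467 + 339 + 190 + 334 + 422 + 87 + 146 + 349 = 2334
Sum over 3–10: 339 + 190 + 334 + 422 + 87 + 146 + 349 + 192 = 2059
CMA at t=6 = (2334 + 2059) / (2·8) = 4393 / 16 = 274.56

274.56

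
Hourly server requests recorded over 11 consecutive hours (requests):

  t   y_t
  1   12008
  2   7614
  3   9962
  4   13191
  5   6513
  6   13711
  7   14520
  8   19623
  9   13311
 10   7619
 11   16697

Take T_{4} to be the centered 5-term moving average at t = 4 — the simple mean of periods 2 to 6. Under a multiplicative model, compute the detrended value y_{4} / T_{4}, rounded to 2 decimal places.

Trend T_4 = (7614 + 9962 + 13191 + 6513 + 13711) / 5 = 50991/5 = 10198.2000
Ratio to trend: 13191 / 10198.2000 = 1.29

1.29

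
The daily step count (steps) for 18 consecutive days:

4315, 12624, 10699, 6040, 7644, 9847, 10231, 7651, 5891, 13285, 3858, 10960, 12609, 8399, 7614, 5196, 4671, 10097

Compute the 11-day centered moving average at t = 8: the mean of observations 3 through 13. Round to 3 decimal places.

Sum of periods 3–13: 10699 + 6040 + 7644 + 9847 + 10231 + 7651 + 5891 + 13285 + 3858 + 10960 + 12609 = 98715
Divide by 11: 98715 / 11 = 8974.091

8974.091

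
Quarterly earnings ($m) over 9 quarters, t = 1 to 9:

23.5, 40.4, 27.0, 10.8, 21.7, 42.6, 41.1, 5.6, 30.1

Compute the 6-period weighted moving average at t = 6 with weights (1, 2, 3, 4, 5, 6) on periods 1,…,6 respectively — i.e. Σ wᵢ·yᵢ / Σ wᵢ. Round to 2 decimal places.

Weighted sum: 1·23.5 + 2·40.4 + 3·27.0 + 4·10.8 + 5·21.7 + 6·42.6 = 23.5 + 80.8 + 81.0 + 43.2 + 108.5 + 255.6 = 592.6
Weight total: 1 + 2 + 3 + 4 + 5 + 6 = 21
WMA = 592.6 / 21 = 28.22

28.22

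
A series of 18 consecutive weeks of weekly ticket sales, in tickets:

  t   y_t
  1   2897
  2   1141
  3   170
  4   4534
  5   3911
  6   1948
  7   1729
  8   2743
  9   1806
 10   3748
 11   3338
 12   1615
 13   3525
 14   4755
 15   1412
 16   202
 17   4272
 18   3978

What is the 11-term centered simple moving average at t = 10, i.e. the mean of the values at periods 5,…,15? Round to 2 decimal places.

2775.45

Sum of periods 5–15: 3911 + 1948 + 1729 + 2743 + 1806 + 3748 + 3338 + 1615 + 3525 + 4755 + 1412 = 30530
Divide by 11: 30530 / 11 = 2775.45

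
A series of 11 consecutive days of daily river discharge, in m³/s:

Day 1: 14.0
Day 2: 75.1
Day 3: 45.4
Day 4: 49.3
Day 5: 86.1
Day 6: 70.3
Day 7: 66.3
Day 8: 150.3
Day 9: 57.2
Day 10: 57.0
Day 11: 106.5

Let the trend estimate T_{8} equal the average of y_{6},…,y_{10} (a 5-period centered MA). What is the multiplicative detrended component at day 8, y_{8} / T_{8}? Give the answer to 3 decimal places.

Trend T_8 = (70.3 + 66.3 + 150.3 + 57.2 + 57.0) / 5 = 401.1/5 = 80.22000
Ratio to trend: 150.3 / 80.22000 = 1.874

1.874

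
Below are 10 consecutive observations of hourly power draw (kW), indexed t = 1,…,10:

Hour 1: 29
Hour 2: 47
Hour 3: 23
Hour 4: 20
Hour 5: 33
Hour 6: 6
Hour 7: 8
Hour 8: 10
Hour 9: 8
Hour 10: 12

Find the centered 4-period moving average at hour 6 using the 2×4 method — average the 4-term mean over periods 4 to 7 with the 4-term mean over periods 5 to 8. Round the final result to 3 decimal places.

15.500

Sum over 4–7: 20 + 33 + 6 + 8 = 67
Sum over 5–8: 33 + 6 + 8 + 10 = 57
CMA at t=6 = (67 + 57) / (2·4) = 124 / 8 = 15.500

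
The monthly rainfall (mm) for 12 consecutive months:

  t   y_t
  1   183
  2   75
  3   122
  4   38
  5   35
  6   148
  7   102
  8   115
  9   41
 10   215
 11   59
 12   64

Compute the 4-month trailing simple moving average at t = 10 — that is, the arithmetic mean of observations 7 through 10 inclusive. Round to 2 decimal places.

Sum of periods 7–10: 102 + 115 + 41 + 215 = 473
Divide by 4: 473 / 4 = 118.25

118.25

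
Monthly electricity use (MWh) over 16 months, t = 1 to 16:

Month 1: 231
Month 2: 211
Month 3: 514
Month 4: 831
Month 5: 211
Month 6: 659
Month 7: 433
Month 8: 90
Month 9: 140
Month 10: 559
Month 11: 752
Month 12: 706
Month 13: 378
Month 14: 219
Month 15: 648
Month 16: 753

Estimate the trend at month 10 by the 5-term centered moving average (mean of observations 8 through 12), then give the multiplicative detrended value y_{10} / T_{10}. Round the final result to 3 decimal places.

1.244

Trend T_10 = (90 + 140 + 559 + 752 + 706) / 5 = 2247/5 = 449.40000
Ratio to trend: 559 / 449.40000 = 1.244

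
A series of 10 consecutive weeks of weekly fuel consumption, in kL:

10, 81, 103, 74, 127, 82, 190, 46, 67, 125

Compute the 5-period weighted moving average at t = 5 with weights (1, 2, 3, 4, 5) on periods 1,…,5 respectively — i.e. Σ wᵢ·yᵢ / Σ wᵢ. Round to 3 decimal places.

94.133

Weighted sum: 1·10 + 2·81 + 3·103 + 4·74 + 5·127 = 10 + 162 + 309 + 296 + 635 = 1412
Weight total: 1 + 2 + 3 + 4 + 5 = 15
WMA = 1412 / 15 = 94.133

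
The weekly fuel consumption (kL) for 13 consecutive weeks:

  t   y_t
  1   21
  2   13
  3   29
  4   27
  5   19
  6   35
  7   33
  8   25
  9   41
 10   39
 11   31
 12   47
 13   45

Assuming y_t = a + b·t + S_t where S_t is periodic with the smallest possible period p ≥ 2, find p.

First differences y_{t+1} − y_t: -8, 16, -2, -8, 16, -2, -8, 16, …
The difference pattern repeats every 3 terms and not for any smaller step, so p = 3.

3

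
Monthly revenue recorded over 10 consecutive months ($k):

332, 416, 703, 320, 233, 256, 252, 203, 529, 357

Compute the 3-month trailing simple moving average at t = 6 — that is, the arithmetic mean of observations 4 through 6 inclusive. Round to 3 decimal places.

Sum of periods 4–6: 320 + 233 + 256 = 809
Divide by 3: 809 / 3 = 269.667

269.667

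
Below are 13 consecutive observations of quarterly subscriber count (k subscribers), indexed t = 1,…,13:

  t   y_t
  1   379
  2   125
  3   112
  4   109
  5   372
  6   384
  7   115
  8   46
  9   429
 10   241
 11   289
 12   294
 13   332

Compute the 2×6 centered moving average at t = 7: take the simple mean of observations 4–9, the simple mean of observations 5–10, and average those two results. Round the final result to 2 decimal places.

Sum over 4–9: 109 + 372 + 384 + 115 + 46 + 429 = 1455
Sum over 5–10: 372 + 384 + 115 + 46 + 429 + 241 = 1587
CMA at t=7 = (1455 + 1587) / (2·6) = 3042 / 12 = 253.50

253.50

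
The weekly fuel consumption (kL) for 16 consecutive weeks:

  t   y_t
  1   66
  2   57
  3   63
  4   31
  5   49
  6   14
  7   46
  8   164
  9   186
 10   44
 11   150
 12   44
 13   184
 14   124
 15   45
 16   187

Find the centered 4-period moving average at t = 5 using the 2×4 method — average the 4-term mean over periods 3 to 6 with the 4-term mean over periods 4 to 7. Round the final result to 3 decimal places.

Sum over 3–6: 63 + 31 + 49 + 14 = 157
Sum over 4–7: 31 + 49 + 14 + 46 = 140
CMA at t=5 = (157 + 140) / (2·4) = 297 / 8 = 37.125

37.125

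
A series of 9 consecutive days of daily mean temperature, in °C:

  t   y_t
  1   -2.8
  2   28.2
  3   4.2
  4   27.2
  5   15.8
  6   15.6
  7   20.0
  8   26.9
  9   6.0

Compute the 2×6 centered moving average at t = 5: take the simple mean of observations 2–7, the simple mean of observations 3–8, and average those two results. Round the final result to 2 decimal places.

18.39

Sum over 2–7: 28.2 + 4.2 + 27.2 + 15.8 + 15.6 + 20.0 = 111.0
Sum over 3–8: 4.2 + 27.2 + 15.8 + 15.6 + 20.0 + 26.9 = 109.7
CMA at t=5 = (111.0 + 109.7) / (2·6) = 220.7 / 12 = 18.39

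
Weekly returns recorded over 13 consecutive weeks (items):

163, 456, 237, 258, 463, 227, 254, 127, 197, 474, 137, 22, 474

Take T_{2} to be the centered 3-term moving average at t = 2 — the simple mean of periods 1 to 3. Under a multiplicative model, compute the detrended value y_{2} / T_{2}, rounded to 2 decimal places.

1.60

Trend T_2 = (163 + 456 + 237) / 3 = 856/3 = 285.3333
Ratio to trend: 456 / 285.3333 = 1.60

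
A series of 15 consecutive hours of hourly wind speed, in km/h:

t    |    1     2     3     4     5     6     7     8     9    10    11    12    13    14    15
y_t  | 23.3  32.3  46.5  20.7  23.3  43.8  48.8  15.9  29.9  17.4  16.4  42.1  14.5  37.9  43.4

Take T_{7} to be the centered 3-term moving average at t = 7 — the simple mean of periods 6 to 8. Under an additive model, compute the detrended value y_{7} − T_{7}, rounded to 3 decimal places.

12.633

Trend T_7 = (43.8 + 48.8 + 15.9) / 3 = 108.5/3 = 36.16667
Detrended value: 48.8 − 36.16667 = 12.633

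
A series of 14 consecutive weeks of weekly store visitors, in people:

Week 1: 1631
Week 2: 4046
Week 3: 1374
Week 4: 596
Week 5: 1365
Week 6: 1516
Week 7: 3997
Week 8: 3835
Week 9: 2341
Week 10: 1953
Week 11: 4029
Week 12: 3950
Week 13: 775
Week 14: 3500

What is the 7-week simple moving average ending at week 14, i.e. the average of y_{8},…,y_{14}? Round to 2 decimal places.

Sum of periods 8–14: 3835 + 2341 + 1953 + 4029 + 3950 + 775 + 3500 = 20383
Divide by 7: 20383 / 7 = 2911.86

2911.86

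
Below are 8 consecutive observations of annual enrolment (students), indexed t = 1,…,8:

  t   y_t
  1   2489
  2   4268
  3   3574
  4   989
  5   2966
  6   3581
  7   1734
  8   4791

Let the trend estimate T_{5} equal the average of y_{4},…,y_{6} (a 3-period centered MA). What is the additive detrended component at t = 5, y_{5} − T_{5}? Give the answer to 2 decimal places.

454.00

Trend T_5 = (989 + 2966 + 3581) / 3 = 7536/3 = 2512.0000
Detrended value: 2966 − 2512.0000 = 454.00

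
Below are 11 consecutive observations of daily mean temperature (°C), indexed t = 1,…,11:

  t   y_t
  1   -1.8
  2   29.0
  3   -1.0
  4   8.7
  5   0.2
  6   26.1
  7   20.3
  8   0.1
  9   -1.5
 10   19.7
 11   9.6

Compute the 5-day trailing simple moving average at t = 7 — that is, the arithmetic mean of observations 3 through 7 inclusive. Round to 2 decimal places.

10.86

Sum of periods 3–7: (-1.0) + 8.7 + 0.2 + 26.1 + 20.3 = 54.3
Divide by 5: 54.3 / 5 = 10.86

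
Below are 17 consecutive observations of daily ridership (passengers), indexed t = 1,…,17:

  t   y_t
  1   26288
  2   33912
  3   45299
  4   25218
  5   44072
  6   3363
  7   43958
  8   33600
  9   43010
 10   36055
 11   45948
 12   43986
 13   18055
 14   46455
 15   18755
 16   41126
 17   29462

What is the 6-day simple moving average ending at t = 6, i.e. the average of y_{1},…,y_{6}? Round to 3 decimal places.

29692.000

Sum of periods 1–6: 26288 + 33912 + 45299 + 25218 + 44072 + 3363 = 178152
Divide by 6: 178152 / 6 = 29692.000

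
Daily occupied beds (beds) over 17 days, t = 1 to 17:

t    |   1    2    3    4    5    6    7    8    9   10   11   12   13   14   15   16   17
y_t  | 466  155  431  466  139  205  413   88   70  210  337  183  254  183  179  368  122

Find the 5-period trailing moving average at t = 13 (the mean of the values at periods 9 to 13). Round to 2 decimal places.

Sum of periods 9–13: 70 + 210 + 337 + 183 + 254 = 1054
Divide by 5: 1054 / 5 = 210.80

210.80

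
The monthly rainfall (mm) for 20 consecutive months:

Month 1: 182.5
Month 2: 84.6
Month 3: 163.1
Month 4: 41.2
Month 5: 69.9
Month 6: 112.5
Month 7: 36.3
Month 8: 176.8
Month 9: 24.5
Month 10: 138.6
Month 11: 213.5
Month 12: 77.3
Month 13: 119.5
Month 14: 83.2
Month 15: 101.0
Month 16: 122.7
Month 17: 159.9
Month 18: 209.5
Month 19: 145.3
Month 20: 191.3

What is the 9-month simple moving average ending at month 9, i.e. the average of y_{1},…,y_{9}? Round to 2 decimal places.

Sum of periods 1–9: 182.5 + 84.6 + 163.1 + 41.2 + 69.9 + 112.5 + 36.3 + 176.8 + 24.5 = 891.4
Divide by 9: 891.4 / 9 = 99.04

99.04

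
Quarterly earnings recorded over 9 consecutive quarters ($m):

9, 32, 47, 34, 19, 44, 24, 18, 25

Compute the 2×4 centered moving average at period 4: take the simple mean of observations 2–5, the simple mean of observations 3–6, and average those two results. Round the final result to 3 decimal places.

Sum over 2–5: 32 + 47 + 34 + 19 = 132
Sum over 3–6: 47 + 34 + 19 + 44 = 144
CMA at t=4 = (132 + 144) / (2·4) = 276 / 8 = 34.500

34.500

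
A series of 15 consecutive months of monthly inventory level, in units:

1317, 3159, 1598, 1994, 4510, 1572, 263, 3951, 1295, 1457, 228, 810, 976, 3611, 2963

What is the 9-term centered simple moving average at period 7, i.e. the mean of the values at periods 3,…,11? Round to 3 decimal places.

1874.222

Sum of periods 3–11: 1598 + 1994 + 4510 + 1572 + 263 + 3951 + 1295 + 1457 + 228 = 16868
Divide by 9: 16868 / 9 = 1874.222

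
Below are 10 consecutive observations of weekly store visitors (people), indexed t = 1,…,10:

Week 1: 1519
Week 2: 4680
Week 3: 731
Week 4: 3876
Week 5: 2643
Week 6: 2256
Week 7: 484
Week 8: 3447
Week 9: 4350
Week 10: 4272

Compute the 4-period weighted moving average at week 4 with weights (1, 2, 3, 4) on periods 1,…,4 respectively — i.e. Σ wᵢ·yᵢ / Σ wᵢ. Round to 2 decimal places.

Weighted sum: 1·1519 + 2·4680 + 3·731 + 4·3876 = 1519 + 9360 + 2193 + 15504 = 28576
Weight total: 1 + 2 + 3 + 4 = 10
WMA = 28576 / 10 = 2857.60

2857.60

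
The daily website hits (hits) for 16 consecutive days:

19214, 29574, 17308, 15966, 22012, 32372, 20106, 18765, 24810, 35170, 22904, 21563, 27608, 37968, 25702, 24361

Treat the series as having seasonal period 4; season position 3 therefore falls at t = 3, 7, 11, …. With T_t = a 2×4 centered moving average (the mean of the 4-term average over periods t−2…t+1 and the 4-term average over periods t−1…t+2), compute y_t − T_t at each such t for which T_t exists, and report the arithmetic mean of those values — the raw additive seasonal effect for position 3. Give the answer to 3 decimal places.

Season position 3 occurs at t = 3, 7, 11 (where T_t is defined).
t=3: T_3 = 20865.25000; y_3 − T_3 = 17308 − 20865.25000 = -3557.25000
t=7: T_7 = 23663.50000; y_7 − T_7 = 20106 − 23663.50000 = -3557.50000
t=11: T_11 = 26461.50000; y_11 − T_11 = 22904 − 26461.50000 = -3557.50000
Mean deviation: (-3557.25000 + -3557.50000 + -3557.50000) / 3 = -3557.417

-3557.417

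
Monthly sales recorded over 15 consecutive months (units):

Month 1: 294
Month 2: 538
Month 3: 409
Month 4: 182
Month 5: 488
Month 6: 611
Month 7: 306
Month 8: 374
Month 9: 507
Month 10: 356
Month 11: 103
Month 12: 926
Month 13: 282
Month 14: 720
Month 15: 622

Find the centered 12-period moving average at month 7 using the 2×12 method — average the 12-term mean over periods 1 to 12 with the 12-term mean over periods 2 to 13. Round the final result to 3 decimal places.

424.000

Sum over 1–12: 294 + 538 + 409 + 182 + 488 + 611 + 306 + 374 + 507 + 356 + 103 + 926 = 5094
Sum over 2–13: 538 + 409 + 182 + 488 + 611 + 306 + 374 + 507 + 356 + 103 + 926 + 282 = 5082
CMA at t=7 = (5094 + 5082) / (2·12) = 10176 / 24 = 424.000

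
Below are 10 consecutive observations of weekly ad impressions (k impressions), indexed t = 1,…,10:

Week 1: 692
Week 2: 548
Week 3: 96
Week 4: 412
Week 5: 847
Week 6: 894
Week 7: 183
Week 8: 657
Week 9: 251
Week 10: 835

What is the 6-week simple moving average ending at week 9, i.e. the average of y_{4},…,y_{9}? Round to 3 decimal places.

540.667

Sum of periods 4–9: 412 + 847 + 894 + 183 + 657 + 251 = 3244
Divide by 6: 3244 / 6 = 540.667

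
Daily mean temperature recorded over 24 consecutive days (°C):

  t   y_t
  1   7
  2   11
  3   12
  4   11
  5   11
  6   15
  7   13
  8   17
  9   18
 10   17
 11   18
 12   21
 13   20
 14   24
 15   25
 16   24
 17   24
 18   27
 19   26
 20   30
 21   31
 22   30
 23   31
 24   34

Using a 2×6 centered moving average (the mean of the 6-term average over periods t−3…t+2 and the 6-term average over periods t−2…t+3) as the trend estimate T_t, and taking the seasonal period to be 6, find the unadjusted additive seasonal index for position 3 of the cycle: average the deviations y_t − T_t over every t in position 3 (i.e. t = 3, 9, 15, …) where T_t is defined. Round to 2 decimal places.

Season position 3 occurs at t = 9, 15, 21 (where T_t is defined).
t=9: T_9 = 16.8333; y_9 − T_9 = 18 − 16.8333 = 1.1667
t=15: T_15 = 23.5000; y_15 − T_15 = 25 − 23.5000 = 1.5000
t=21: T_21 = 29.7500; y_21 − T_21 = 31 − 29.7500 = 1.2500
Mean deviation: (1.1667 + 1.5000 + 1.2500) / 3 = 1.31

1.31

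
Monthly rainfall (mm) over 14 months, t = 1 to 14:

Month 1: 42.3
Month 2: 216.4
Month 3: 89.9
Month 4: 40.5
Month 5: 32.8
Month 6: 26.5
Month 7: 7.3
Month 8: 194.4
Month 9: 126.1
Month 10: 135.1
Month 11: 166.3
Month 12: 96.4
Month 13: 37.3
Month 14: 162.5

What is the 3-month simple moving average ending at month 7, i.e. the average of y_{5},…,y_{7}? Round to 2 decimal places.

22.20

Sum of periods 5–7: 32.8 + 26.5 + 7.3 = 66.6
Divide by 3: 66.6 / 3 = 22.20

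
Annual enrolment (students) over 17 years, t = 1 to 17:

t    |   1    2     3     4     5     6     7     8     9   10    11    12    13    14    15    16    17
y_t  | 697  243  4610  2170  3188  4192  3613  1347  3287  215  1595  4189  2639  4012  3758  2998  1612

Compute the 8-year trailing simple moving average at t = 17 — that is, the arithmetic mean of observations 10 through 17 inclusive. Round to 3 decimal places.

Sum of periods 10–17: 215 + 1595 + 4189 + 2639 + 4012 + 3758 + 2998 + 1612 = 21018
Divide by 8: 21018 / 8 = 2627.250

2627.250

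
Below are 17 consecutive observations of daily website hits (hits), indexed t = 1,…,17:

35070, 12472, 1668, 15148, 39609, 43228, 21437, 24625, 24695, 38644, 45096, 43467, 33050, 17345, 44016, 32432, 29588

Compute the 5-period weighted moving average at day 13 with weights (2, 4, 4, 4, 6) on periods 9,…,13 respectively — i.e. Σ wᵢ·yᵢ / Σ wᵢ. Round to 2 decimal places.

37825.90

Weighted sum: 2·24695 + 4·38644 + 4·45096 + 4·43467 + 6·33050 = 49390 + 154576 + 180384 + 173868 + 198300 = 756518
Weight total: 2 + 4 + 4 + 4 + 6 = 20
WMA = 756518 / 20 = 37825.90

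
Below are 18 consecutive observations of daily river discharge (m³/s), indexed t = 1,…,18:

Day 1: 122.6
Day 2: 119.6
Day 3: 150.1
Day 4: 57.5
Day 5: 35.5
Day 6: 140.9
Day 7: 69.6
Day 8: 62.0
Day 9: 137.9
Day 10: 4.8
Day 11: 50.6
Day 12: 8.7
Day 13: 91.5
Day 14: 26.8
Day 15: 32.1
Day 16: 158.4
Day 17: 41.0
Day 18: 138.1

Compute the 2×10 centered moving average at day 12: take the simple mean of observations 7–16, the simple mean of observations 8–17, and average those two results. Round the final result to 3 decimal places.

62.810

Sum over 7–16: 69.6 + 62.0 + 137.9 + 4.8 + 50.6 + 8.7 + 91.5 + 26.8 + 32.1 + 158.4 = 642.4
Sum over 8–17: 62.0 + 137.9 + 4.8 + 50.6 + 8.7 + 91.5 + 26.8 + 32.1 + 158.4 + 41.0 = 613.8
CMA at t=12 = (642.4 + 613.8) / (2·10) = 1256.2 / 20 = 62.810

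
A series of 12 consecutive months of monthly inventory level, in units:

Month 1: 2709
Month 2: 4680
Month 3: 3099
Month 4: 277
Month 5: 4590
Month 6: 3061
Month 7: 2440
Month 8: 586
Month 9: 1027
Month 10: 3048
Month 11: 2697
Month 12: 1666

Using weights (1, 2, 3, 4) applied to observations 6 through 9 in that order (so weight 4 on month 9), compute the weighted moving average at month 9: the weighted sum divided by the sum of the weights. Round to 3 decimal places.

Weighted sum: 1·3061 + 2·2440 + 3·586 + 4·1027 = 3061 + 4880 + 1758 + 4108 = 13807
Weight total: 1 + 2 + 3 + 4 = 10
WMA = 13807 / 10 = 1380.700

1380.700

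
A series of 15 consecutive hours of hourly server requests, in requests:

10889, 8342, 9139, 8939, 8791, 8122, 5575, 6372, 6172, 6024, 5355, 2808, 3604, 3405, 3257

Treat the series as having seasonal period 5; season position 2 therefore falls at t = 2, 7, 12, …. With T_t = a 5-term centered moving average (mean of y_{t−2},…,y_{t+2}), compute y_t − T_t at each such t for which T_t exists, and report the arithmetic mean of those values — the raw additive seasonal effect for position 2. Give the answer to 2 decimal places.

Season position 2 occurs at t = 7, 12 (where T_t is defined).
t=7: T_7 = 7006.4000; y_7 − T_7 = 5575 − 7006.4000 = -1431.4000
t=12: T_12 = 4239.2000; y_12 − T_12 = 2808 − 4239.2000 = -1431.2000
Mean deviation: (-1431.4000 + -1431.2000) / 2 = -1431.30

-1431.30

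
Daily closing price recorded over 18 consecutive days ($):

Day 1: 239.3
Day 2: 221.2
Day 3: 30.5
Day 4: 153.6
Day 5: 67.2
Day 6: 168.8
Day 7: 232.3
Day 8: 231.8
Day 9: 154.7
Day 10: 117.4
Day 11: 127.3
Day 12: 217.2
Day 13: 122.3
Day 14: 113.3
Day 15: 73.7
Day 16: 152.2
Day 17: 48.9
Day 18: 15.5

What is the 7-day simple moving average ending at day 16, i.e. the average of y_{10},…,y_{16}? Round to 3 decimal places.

Sum of periods 10–16: 117.4 + 127.3 + 217.2 + 122.3 + 113.3 + 73.7 + 152.2 = 923.4
Divide by 7: 923.4 / 7 = 131.914

131.914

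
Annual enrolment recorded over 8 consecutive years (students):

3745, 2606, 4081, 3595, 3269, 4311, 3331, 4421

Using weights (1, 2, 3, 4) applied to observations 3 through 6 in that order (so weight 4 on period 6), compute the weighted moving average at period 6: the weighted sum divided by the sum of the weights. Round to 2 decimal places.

Weighted sum: 1·4081 + 2·3595 + 3·3269 + 4·4311 = 4081 + 7190 + 9807 + 17244 = 38322
Weight total: 1 + 2 + 3 + 4 = 10
WMA = 38322 / 10 = 3832.20

3832.20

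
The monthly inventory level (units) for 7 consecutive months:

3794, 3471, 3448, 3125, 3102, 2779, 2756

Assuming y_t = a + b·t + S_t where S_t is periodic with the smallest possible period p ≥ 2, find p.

2

First differences y_{t+1} − y_t: -323, -23, -323, -23, -323, -23, …
The difference pattern repeats every 2 terms and not for any smaller step, so p = 2.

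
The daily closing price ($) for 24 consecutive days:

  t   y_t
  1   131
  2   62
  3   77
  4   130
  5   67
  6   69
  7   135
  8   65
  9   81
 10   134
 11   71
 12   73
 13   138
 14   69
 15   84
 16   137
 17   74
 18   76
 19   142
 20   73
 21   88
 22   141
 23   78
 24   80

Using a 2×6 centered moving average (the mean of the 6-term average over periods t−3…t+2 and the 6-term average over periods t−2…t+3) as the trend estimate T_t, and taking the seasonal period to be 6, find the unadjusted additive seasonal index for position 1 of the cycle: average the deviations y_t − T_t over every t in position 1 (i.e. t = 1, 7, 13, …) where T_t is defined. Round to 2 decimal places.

43.25

Season position 1 occurs at t = 7, 13, 19 (where T_t is defined).
t=7: T_7 = 91.5000; y_7 − T_7 = 135 − 91.5000 = 43.5000
t=13: T_13 = 95.0833; y_13 − T_13 = 138 − 95.0833 = 42.9167
t=19: T_19 = 98.6667; y_19 − T_19 = 142 − 98.6667 = 43.3333
Mean deviation: (43.5000 + 42.9167 + 43.3333) / 3 = 43.25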